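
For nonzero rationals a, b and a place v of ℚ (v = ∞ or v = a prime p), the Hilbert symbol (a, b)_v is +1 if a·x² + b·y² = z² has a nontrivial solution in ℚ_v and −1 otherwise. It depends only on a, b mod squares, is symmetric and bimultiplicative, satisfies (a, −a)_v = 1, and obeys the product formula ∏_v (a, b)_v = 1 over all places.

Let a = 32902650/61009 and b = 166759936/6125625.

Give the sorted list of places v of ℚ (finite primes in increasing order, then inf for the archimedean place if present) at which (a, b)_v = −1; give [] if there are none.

Mod squares: a ≡ 506, b ≡ 46. Check v ∈ {∞, 2, 3, 5, 7, 11, 13, 17, 19, 23}.
v=2: v_2(a)=1, v_2(b)=9; units ≡ 5, 7 (mod 8); ε·ε+αω+βω = 0·1+1·0+9·1 ≡ 1  ⇒  (a,b)_2 = -1.
v=7: a=7^0·(≡1), b=7^2·(≡2) mod 7; (1|7)=+1, (2|7)=+1; (−1)^{0·2·3}·(+1)^2·(+1)^0 = +1.
v=17: a=17^2·(≡4), b=17^2·(≡12) mod 17; (4|17)=+1, (12|17)=-1; (−1)^{2·2·8}·(+1)^2·(-1)^2 = +1.
v=23: a=23^1·(≡5), b=23^1·(≡8) mod 23; (5|23)=-1, (8|23)=+1; (−1)^{1·1·11}·(-1)^1·(+1)^1 = +1.
v=11: a=11^1·(≡10), b=11^-2·(≡8) mod 11; (10|11)=-1, (8|11)=-1; (−1)^{1·-2·5}·(-1)^-2·(-1)^1 = -1.
v=∞: 506 > 0 and 46 > 0  ⇒  (a,b)_∞ = +1.
v=19: a=19^-2·(≡15), b=19^0·(≡15) mod 19; (15|19)=-1, (15|19)=-1; (−1)^{-2·0·9}·(-1)^0·(-1)^-2 = +1.
v=3: a=3^2·(≡2), b=3^-4·(≡1) mod 3; (2|3)=-1, (1|3)=+1; (−1)^{2·-4·1}·(-1)^-4·(+1)^2 = +1.
v=5: a=5^2·(≡4), b=5^-4·(≡1) mod 5; (4|5)=+1, (1|5)=+1; (−1)^{2·-4·2}·(+1)^-4·(+1)^2 = +1.
v=13: a=13^-2·(≡4), b=13^0·(≡8) mod 13; (4|13)=+1, (8|13)=-1; (−1)^{-2·0·6}·(+1)^0·(-1)^-2 = +1.
(506, 46 / ℚ) ramifies at {2, 11}: a division algebra.

[2, 11]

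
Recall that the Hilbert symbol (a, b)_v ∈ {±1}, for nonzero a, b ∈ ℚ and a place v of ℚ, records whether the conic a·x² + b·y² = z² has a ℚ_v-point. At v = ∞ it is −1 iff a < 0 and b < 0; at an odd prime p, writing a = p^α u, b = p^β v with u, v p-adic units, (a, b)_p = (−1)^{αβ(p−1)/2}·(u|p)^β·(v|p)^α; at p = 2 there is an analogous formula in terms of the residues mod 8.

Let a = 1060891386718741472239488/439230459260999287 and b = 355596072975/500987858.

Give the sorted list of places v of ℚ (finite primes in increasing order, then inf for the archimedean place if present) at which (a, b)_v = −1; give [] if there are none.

[3, 7]

(a, b) ≡ (10626, 1518) mod (ℚ^×)²; places V = {2, 3, 5, 7, 11, 13, 17, 19, 23, 37, ∞}.
(a,b)_2: α=7, β=-1; u≡1, v≡7 (mod 8); ε(u)ε(v)=0·1, αω(v)=7·0, βω(u)=-1·0; sum ≡ 0  ⇒  +1.
(a,b)_23: α=5, u≡3; β=1, v≡15 (mod 23); (3|23)=+1, (15|23)=-1; sign (−1)^1·+1^1·-1^5 = +1.
(a,b)_3: α=7, u≡2; β=5, v≡2 (mod 3); (2|3)=-1, (2|3)=-1; sign (−1)^1·-1^5·-1^7 = -1.
(a,b)_5: α=0, u≡4; β=2, v≡3 (mod 5); (4|5)=+1, (3|5)=-1; sign (−1)^0·+1^2·-1^0 = +1.
(a,b)_19: α=-4, u≡17; β=-2, v≡16 (mod 19); (17|19)=+1, (16|19)=+1; sign (−1)^0·+1^-2·+1^-4 = +1.
(a,b)_11: α=1, u≡5; β=1, v≡2 (mod 11); (5|11)=+1, (2|11)=-1; sign (−1)^1·+1^1·-1^1 = +1.
(a,b)_∞: sgn(10626)=+, sgn(1518)=+, so +1.
(a,b)_17: α=-4, u≡13; β=-2, v≡14 (mod 17); (13|17)=+1, (14|17)=-1; sign (−1)^0·+1^-2·-1^-4 = +1.
(a,b)_13: α=4, u≡6; β=2, v≡10 (mod 13); (6|13)=-1, (10|13)=+1; sign (−1)^0·-1^2·+1^4 = +1.
(a,b)_7: α=-9, u≡3; β=-4, v≡5 (mod 7); (3|7)=-1, (5|7)=-1; sign (−1)^0·-1^-4·-1^-9 = -1.
(a,b)_37: α=4, u≡3; β=2, v≡11 (mod 37); (3|37)=+1, (11|37)=+1; sign (−1)^0·+1^2·+1^4 = +1.
Ram(10626, 1518) = {3, 7}; no ℚ_3-point on the conic.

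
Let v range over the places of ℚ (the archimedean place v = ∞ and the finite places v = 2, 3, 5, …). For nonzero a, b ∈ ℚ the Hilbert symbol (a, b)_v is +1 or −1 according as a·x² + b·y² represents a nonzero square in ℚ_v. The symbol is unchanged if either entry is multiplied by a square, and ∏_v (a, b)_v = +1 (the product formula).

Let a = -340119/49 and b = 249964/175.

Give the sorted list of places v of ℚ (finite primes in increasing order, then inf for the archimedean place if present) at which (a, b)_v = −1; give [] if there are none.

[17, 23]

Mod squares: a ≡ -4199, b ≡ 437437. Check v ∈ {∞, 2, 3, 5, 7, 11, 13, 17, 19, 23}.
v=17: a=17^1·(≡16), b=17^0·(≡6) mod 17; (16|17)=+1, (6|17)=-1; (−1)^{1·0·8}·(+1)^0·(-1)^1 = -1.
v=3: a=3^4·(≡1), b=3^0·(≡1) mod 3; (1|3)=+1, (1|3)=+1; (−1)^{4·0·1}·(+1)^0·(+1)^4 = +1.
v=∞: -4199 < 0 and 437437 > 0  ⇒  (a,b)_∞ = +1.
v=23: a=23^0·(≡17), b=23^1·(≡14) mod 23; (17|23)=-1, (14|23)=-1; (−1)^{0·1·11}·(-1)^1·(-1)^0 = -1.
v=2: v_2(a)=0, v_2(b)=2; units ≡ 1, 5 (mod 8); ε·ε+αω+βω = 0·0+0·1+2·0 ≡ 0  ⇒  (a,b)_2 = +1.
v=7: a=7^-2·(≡4), b=7^-1·(≡2) mod 7; (4|7)=+1, (2|7)=+1; (−1)^{-2·-1·3}·(+1)^-1·(+1)^-2 = +1.
v=13: a=13^1·(≡11), b=13^1·(≡11) mod 13; (11|13)=-1, (11|13)=-1; (−1)^{1·1·6}·(-1)^1·(-1)^1 = +1.
v=11: a=11^0·(≡9), b=11^1·(≡2) mod 11; (9|11)=+1, (2|11)=-1; (−1)^{0·1·5}·(+1)^1·(-1)^0 = +1.
v=5: a=5^0·(≡4), b=5^-2·(≡2) mod 5; (4|5)=+1, (2|5)=-1; (−1)^{0·-2·2}·(+1)^-2·(-1)^0 = +1.
v=19: a=19^1·(≡17), b=19^1·(≡2) mod 19; (17|19)=+1, (2|19)=-1; (−1)^{1·1·9}·(+1)^1·(-1)^1 = +1.
(-4199, 437437 / ℚ) ramifies at {17, 23}: a division algebra.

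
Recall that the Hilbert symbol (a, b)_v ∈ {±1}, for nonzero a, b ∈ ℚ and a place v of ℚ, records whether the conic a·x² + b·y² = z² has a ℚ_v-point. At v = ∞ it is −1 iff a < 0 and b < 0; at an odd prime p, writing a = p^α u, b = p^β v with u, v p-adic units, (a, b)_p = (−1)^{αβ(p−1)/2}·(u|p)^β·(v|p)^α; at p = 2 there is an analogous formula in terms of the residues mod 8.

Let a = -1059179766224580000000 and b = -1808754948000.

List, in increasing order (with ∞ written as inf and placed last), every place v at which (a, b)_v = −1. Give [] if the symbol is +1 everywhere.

(a, b) ≡ (-2145, -2730) mod (ℚ^×)²; places V = {2, 3, 5, 7, 11, 13, ∞}.
(a,b)_∞: sgn(-2145)=−, sgn(-2730)=−, so -1.
(a,b)_7: α=2, u≡4; β=1, v≡2 (mod 7); (4|7)=+1, (2|7)=+1; sign (−1)^0·+1^1·+1^2 = +1.
(a,b)_3: α=7, u≡2; β=5, v≡2 (mod 3); (2|3)=-1, (2|3)=-1; sign (−1)^1·-1^5·-1^7 = -1.
(a,b)_13: α=5, u≡3; β=3, v≡7 (mod 13); (3|13)=+1, (7|13)=-1; sign (−1)^0·+1^3·-1^5 = -1.
(a,b)_5: α=7, u≡1; β=3, v≡1 (mod 5); (1|5)=+1, (1|5)=+1; sign (−1)^0·+1^3·+1^7 = +1.
(a,b)_11: α=3, u≡9; β=2, v≡4 (mod 11); (9|11)=+1, (4|11)=+1; sign (−1)^0·+1^2·+1^3 = +1.
(a,b)_2: α=8, β=5; u≡7, v≡3 (mod 8); ε(u)ε(v)=1·1, αω(v)=8·1, βω(u)=5·0; sum ≡ 1  ⇒  -1.
|Ram(-2145, -2730)| = 4, even; anisotropic at {2, 3, 13, ∞}.

[2, 3, 13, inf]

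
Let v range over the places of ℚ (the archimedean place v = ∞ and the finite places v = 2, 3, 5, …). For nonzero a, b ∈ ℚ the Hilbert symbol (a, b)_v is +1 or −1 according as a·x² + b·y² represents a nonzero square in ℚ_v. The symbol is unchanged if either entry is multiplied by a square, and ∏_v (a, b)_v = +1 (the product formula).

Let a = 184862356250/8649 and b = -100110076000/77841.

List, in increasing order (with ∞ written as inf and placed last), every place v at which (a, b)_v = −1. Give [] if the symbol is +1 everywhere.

(a, b) ≡ (559130, -3910) mod (ℚ^×)²; places V = {2, 3, 5, 11, 13, 17, 23, 31, ∞}.
(a,b)_23: α=3, u≡19; β=3, v≡15 (mod 23); (19|23)=-1, (15|23)=-1; sign (−1)^1·-1^3·-1^3 = -1.
(a,b)_5: α=5, u≡1; β=3, v≡2 (mod 5); (1|5)=+1, (2|5)=-1; sign (−1)^0·+1^3·-1^5 = -1.
(a,b)_31: α=-2, u≡19; β=-2, v≡6 (mod 31); (19|31)=+1, (6|31)=-1; sign (−1)^0·+1^-2·-1^-2 = +1.
(a,b)_11: α=1, u≡8; β=2, v≡7 (mod 11); (8|11)=-1, (7|11)=-1; sign (−1)^0·-1^2·-1^1 = -1.
(a,b)_13: α=1, u≡7; β=0, v≡4 (mod 13); (7|13)=-1, (4|13)=+1; sign (−1)^0·-1^0·+1^1 = +1.
(a,b)_3: α=-2, u≡2; β=-4, v≡2 (mod 3); (2|3)=-1, (2|3)=-1; sign (−1)^0·-1^-4·-1^-2 = +1.
(a,b)_17: α=1, u≡7; β=1, v≡9 (mod 17); (7|17)=-1, (9|17)=+1; sign (−1)^0·-1^1·+1^1 = -1.
(a,b)_∞: sgn(559130)=+, sgn(-3910)=−, so +1.
(a,b)_2: α=1, β=5; u≡5, v≡5 (mod 8); ε(u)ε(v)=0·0, αω(v)=1·1, βω(u)=5·1; sum ≡ 0  ⇒  +1.
Ram(559130, -3910) = {5, 11, 17, 23}; no ℚ_5-point on the conic.

[5, 11, 17, 23]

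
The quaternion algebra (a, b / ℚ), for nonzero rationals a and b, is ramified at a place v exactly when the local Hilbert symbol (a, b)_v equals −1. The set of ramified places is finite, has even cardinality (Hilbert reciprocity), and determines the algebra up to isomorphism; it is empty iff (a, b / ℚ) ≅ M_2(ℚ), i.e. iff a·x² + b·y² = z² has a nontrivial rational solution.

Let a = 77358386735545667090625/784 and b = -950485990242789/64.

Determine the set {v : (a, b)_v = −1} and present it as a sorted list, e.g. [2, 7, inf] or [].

[3, 13]

(a, b) ≡ (72105, -46189) mod (ℚ^×)²; places V = {2, 3, 5, 7, 11, 13, 17, 19, 23, ∞}.
(a,b)_7: α=-2, u≡3; β=2, v≡1 (mod 7); (3|7)=-1, (1|7)=+1; sign (−1)^0·-1^2·+1^-2 = +1.
(a,b)_11: α=3, u≡7; β=3, v≡1 (mod 11); (7|11)=-1, (1|11)=+1; sign (−1)^1·-1^3·+1^3 = +1.
(a,b)_3: α=3, u≡2; β=8, v≡2 (mod 3); (2|3)=-1, (2|3)=-1; sign (−1)^0·-1^8·-1^3 = -1.
(a,b)_17: α=2, u≡8; β=1, v≡11 (mod 17); (8|17)=+1, (11|17)=-1; sign (−1)^0·+1^1·-1^2 = +1.
(a,b)_5: α=5, u≡1; β=0, v≡4 (mod 5); (1|5)=+1, (4|5)=+1; sign (−1)^0·+1^0·+1^5 = +1.
(a,b)_∞: sgn(72105)=+, sgn(-46189)=−, so +1.
(a,b)_19: α=3, u≡13; β=1, v≡11 (mod 19); (13|19)=-1, (11|19)=+1; sign (−1)^1·-1^1·+1^3 = +1.
(a,b)_13: α=4, u≡6; β=1, v≡12 (mod 13); (6|13)=-1, (12|13)=+1; sign (−1)^0·-1^1·+1^4 = -1.
(a,b)_23: α=3, u≡15; β=2, v≡16 (mod 23); (15|23)=-1, (16|23)=+1; sign (−1)^0·-1^2·+1^3 = +1.
(a,b)_2: α=-4, β=-6; u≡1, v≡3 (mod 8); ε(u)ε(v)=0·1, αω(v)=-4·1, βω(u)=-6·0; sum ≡ 0  ⇒  +1.
|Ram(72105, -46189)| = 2, even; anisotropic at {3, 13}.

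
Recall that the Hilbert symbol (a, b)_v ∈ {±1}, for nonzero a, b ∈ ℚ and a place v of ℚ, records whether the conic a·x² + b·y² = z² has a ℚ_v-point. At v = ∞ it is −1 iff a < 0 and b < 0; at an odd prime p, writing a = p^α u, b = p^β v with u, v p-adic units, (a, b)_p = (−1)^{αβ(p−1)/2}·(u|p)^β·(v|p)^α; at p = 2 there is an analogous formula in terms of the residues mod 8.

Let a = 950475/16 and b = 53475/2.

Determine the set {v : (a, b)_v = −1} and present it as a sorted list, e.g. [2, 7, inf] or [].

[3, 19, 29, 31]

Mod squares: a ≡ 38019, b ≡ 4278. Check v ∈ {∞, 2, 3, 5, 19, 23, 29, 31}.
v=2: v_2(a)=-4, v_2(b)=-1; units ≡ 3, 3 (mod 8); ε·ε+αω+βω = 1·1+-4·1+-1·1 ≡ 0  ⇒  (a,b)_2 = +1.
v=3: a=3^1·(≡1), b=3^1·(≡1) mod 3; (1|3)=+1, (1|3)=+1; (−1)^{1·1·1}·(+1)^1·(+1)^1 = -1.
v=19: a=19^1·(≡7), b=19^0·(≡14) mod 19; (7|19)=+1, (14|19)=-1; (−1)^{1·0·9}·(+1)^0·(-1)^1 = -1.
v=∞: 38019 > 0 and 4278 > 0  ⇒  (a,b)_∞ = +1.
v=5: a=5^2·(≡4), b=5^2·(≡2) mod 5; (4|5)=+1, (2|5)=-1; (−1)^{2·2·2}·(+1)^2·(-1)^2 = +1.
v=31: a=31^0·(≡30), b=31^1·(≡10) mod 31; (30|31)=-1, (10|31)=+1; (−1)^{0·1·15}·(-1)^1·(+1)^0 = -1.
v=23: a=23^1·(≡14), b=23^1·(≡1) mod 23; (14|23)=-1, (1|23)=+1; (−1)^{1·1·11}·(-1)^1·(+1)^1 = +1.
v=29: a=29^1·(≡13), b=29^0·(≡14) mod 29; (13|29)=+1, (14|29)=-1; (−1)^{1·0·14}·(+1)^0·(-1)^1 = -1.
Ram(38019, 4278) = {3, 19, 29, 31}; no ℚ_3-point on the conic.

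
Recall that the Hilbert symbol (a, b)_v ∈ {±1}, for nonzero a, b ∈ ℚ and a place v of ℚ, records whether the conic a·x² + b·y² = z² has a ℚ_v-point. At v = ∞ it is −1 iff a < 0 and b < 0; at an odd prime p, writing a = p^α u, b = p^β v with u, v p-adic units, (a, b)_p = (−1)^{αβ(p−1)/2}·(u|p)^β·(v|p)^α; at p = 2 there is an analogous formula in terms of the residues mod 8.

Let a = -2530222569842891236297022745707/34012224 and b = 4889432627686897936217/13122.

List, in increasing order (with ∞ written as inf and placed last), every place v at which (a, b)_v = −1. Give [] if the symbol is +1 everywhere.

[2, 11, 19, 29]

Mod squares: a ≡ -139403, b ≡ 754. Check v ∈ {∞, 2, 3, 7, 11, 13, 19, 23, 29, 31}.
v=29: a=29^1·(≡4), b=29^1·(≡17) mod 29; (4|29)=+1, (17|29)=-1; (−1)^{1·1·14}·(+1)^1·(-1)^1 = -1.
v=31: a=31^2·(≡9), b=31^2·(≡7) mod 31; (9|31)=+1, (7|31)=+1; (−1)^{2·2·15}·(+1)^2·(+1)^2 = +1.
v=19: a=19^3·(≡16), b=19^2·(≡15) mod 19; (16|19)=+1, (15|19)=-1; (−1)^{3·2·9}·(+1)^2·(-1)^3 = -1.
v=7: a=7^2·(≡4), b=7^0·(≡3) mod 7; (4|7)=+1, (3|7)=-1; (−1)^{2·0·3}·(+1)^0·(-1)^2 = +1.
v=2: v_2(a)=-6, v_2(b)=-1; units ≡ 5, 1 (mod 8); ε·ε+αω+βω = 0·0+-6·0+-1·1 ≡ 1  ⇒  (a,b)_2 = -1.
v=23: a=23^3·(≡15), b=23^2·(≡12) mod 23; (15|23)=-1, (12|23)=+1; (−1)^{3·2·11}·(-1)^2·(+1)^3 = +1.
v=11: a=11^5·(≡10), b=11^4·(≡7) mod 11; (10|11)=-1, (7|11)=-1; (−1)^{5·4·5}·(-1)^4·(-1)^5 = -1.
v=∞: -139403 < 0 and 754 > 0  ⇒  (a,b)_∞ = +1.
v=13: a=13^10·(≡3), b=13^7·(≡7) mod 13; (3|13)=+1, (7|13)=-1; (−1)^{10·7·6}·(+1)^7·(-1)^10 = +1.
v=3: a=3^-12·(≡1), b=3^-8·(≡1) mod 3; (1|3)=+1, (1|3)=+1; (−1)^{-12·-8·1}·(+1)^-8·(+1)^-12 = +1.
|Ram(-139403, 754)| = 4, even; anisotropic at {2, 11, 19, 29}.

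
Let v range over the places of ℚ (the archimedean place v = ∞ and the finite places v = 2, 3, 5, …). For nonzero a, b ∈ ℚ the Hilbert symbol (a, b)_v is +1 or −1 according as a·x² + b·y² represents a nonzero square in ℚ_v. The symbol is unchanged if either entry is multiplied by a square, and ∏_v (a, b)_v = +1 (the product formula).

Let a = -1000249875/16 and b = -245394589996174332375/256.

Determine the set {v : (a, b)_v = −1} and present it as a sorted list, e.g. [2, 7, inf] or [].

[23, inf]

Mod squares: a ≡ -4445555, b ≡ -153295. Check v ∈ {∞, 2, 3, 5, 23, 29, 31, 43}.
v=2: v_2(a)=-4, v_2(b)=-8; units ≡ 5, 1 (mod 8); ε·ε+αω+βω = 0·0+-4·0+-8·1 ≡ 0  ⇒  (a,b)_2 = +1.
v=3: a=3^2·(≡1), b=3^4·(≡2) mod 3; (1|3)=+1, (2|3)=-1; (−1)^{2·4·1}·(+1)^4·(-1)^2 = +1.
v=31: a=31^1·(≡16), b=31^3·(≡24) mod 31; (16|31)=+1, (24|31)=-1; (−1)^{1·3·15}·(+1)^3·(-1)^1 = +1.
v=∞: -4445555 < 0 and -153295 < 0  ⇒  (a,b)_∞ = -1.
v=43: a=43^1·(≡8), b=43^3·(≡13) mod 43; (8|43)=-1, (13|43)=+1; (−1)^{1·3·21}·(-1)^3·(+1)^1 = +1.
v=23: a=23^1·(≡5), b=23^3·(≡14) mod 23; (5|23)=-1, (14|23)=-1; (−1)^{1·3·11}·(-1)^3·(-1)^1 = -1.
v=29: a=29^1·(≡24), b=29^2·(≡22) mod 29; (24|29)=+1, (22|29)=+1; (−1)^{1·2·14}·(+1)^2·(+1)^1 = +1.
v=5: a=5^3·(≡1), b=5^3·(≡1) mod 5; (1|5)=+1, (1|5)=+1; (−1)^{3·3·2}·(+1)^3·(+1)^3 = +1.
|Ram(-4445555, -153295)| = 2, even; anisotropic at {23, ∞}.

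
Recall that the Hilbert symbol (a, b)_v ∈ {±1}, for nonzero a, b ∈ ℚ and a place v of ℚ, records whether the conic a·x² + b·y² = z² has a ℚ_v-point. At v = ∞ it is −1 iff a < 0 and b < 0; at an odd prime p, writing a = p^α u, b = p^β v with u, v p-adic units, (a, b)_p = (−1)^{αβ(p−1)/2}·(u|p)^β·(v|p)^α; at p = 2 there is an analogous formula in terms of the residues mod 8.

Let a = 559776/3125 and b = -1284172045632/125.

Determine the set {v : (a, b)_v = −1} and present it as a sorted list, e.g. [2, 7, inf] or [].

[3, 5]

Mod squares: a ≡ 3570, b ≡ -1785. Check v ∈ {∞, 2, 3, 5, 7, 17}.
v=∞: 3570 > 0 and -1785 < 0  ⇒  (a,b)_∞ = +1.
v=5: a=5^-5·(≡1), b=5^-3·(≡3) mod 5; (1|5)=+1, (3|5)=-1; (−1)^{-5·-3·2}·(+1)^-3·(-1)^-5 = -1.
v=7: a=7^3·(≡5), b=7^5·(≡2) mod 7; (5|7)=-1, (2|7)=+1; (−1)^{3·5·3}·(-1)^5·(+1)^3 = +1.
v=17: a=17^1·(≡6), b=17^3·(≡14) mod 17; (6|17)=-1, (14|17)=-1; (−1)^{1·3·8}·(-1)^3·(-1)^1 = +1.
v=3: a=3^1·(≡2), b=3^5·(≡2) mod 3; (2|3)=-1, (2|3)=-1; (−1)^{1·5·1}·(-1)^5·(-1)^1 = -1.
v=2: v_2(a)=5, v_2(b)=6; units ≡ 1, 7 (mod 8); ε·ε+αω+βω = 0·1+5·0+6·0 ≡ 0  ⇒  (a,b)_2 = +1.
|Ram(3570, -1785)| = 2, even; anisotropic at {3, 5}.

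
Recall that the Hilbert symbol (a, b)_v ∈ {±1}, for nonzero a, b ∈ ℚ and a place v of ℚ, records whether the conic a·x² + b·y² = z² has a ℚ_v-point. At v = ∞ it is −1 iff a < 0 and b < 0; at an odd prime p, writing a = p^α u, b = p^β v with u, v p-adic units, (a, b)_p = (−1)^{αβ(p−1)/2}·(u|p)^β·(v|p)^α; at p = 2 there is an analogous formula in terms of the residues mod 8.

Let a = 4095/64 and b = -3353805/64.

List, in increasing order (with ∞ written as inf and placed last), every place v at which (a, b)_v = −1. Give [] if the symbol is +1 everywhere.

Mod squares: a ≡ 455, b ≡ -5. Check v ∈ {∞, 2, 3, 5, 7, 13}.
v=∞: 455 > 0 and -5 < 0  ⇒  (a,b)_∞ = +1.
v=3: a=3^2·(≡2), b=3^4·(≡1) mod 3; (2|3)=-1, (1|3)=+1; (−1)^{2·4·1}·(-1)^4·(+1)^2 = +1.
v=2: v_2(a)=-6, v_2(b)=-6; units ≡ 7, 3 (mod 8); ε·ε+αω+βω = 1·1+-6·1+-6·0 ≡ 1  ⇒  (a,b)_2 = -1.
v=7: a=7^1·(≡4), b=7^2·(≡1) mod 7; (4|7)=+1, (1|7)=+1; (−1)^{1·2·3}·(+1)^2·(+1)^1 = +1.
v=13: a=13^1·(≡10), b=13^2·(≡7) mod 13; (10|13)=+1, (7|13)=-1; (−1)^{1·2·6}·(+1)^2·(-1)^1 = -1.
v=5: a=5^1·(≡1), b=5^1·(≡1) mod 5; (1|5)=+1, (1|5)=+1; (−1)^{1·1·2}·(+1)^1·(+1)^1 = +1.
|Ram(455, -5)| = 2, even; anisotropic at {2, 13}.

[2, 13]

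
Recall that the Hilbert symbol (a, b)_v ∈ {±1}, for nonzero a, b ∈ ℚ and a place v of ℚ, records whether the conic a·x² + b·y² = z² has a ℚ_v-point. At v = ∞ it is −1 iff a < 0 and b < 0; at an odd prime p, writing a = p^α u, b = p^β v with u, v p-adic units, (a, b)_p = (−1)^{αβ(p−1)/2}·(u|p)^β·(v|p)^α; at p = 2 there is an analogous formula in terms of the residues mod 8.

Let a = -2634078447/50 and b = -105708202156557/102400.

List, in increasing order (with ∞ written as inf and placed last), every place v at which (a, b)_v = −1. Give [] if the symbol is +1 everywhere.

[2, 13, 17, inf]

Mod squares: a ≡ -7854, b ≡ -7293. Check v ∈ {∞, 2, 3, 5, 7, 11, 13, 17}.
v=5: a=5^-2·(≡4), b=5^-2·(≡3) mod 5; (4|5)=+1, (3|5)=-1; (−1)^{-2·-2·2}·(+1)^-2·(-1)^-2 = +1.
v=2: v_2(a)=-1, v_2(b)=-12; units ≡ 1, 3 (mod 8); ε·ε+αω+βω = 0·1+-1·1+-12·0 ≡ 1  ⇒  (a,b)_2 = -1.
v=13: a=13^2·(≡2), b=13^3·(≡11) mod 13; (2|13)=-1, (11|13)=-1; (−1)^{2·3·6}·(-1)^3·(-1)^2 = -1.
v=11: a=11^1·(≡3), b=11^1·(≡10) mod 11; (3|11)=+1, (10|11)=-1; (−1)^{1·1·5}·(+1)^1·(-1)^1 = +1.
v=∞: -7854 < 0 and -7293 < 0  ⇒  (a,b)_∞ = -1.
v=17: a=17^1·(≡5), b=17^1·(≡9) mod 17; (5|17)=-1, (9|17)=+1; (−1)^{1·1·8}·(-1)^1·(+1)^1 = -1.
v=3: a=3^5·(≡1), b=3^7·(≡2) mod 3; (1|3)=+1, (2|3)=-1; (−1)^{5·7·1}·(+1)^7·(-1)^5 = +1.
v=7: a=7^3·(≡3), b=7^6·(≡2) mod 7; (3|7)=-1, (2|7)=+1; (−1)^{3·6·3}·(-1)^6·(+1)^3 = +1.
|Ram(-7854, -7293)| = 4, even; anisotropic at {2, 13, 17, ∞}.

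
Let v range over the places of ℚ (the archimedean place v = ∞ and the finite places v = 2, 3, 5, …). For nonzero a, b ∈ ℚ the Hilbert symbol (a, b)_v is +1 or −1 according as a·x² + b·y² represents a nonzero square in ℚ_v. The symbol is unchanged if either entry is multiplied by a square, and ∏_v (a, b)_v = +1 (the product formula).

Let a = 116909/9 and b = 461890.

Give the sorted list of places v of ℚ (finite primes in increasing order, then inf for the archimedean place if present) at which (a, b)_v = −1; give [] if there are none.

[2, 19]

Mod squares: a ≡ 221, b ≡ 461890. Check v ∈ {∞, 2, 3, 5, 11, 13, 17, 19, 23}.
v=2: v_2(a)=0, v_2(b)=1; units ≡ 5, 1 (mod 8); ε·ε+αω+βω = 0·0+0·0+1·1 ≡ 1  ⇒  (a,b)_2 = -1.
v=3: a=3^-2·(≡2), b=3^0·(≡1) mod 3; (2|3)=-1, (1|3)=+1; (−1)^{-2·0·1}·(-1)^0·(+1)^-2 = +1.
v=13: a=13^1·(≡4), b=13^1·(≡1) mod 13; (4|13)=+1, (1|13)=+1; (−1)^{1·1·6}·(+1)^1·(+1)^1 = +1.
v=17: a=17^1·(≡1), b=17^1·(≡4) mod 17; (1|17)=+1, (4|17)=+1; (−1)^{1·1·8}·(+1)^1·(+1)^1 = +1.
v=∞: 221 > 0 and 461890 > 0  ⇒  (a,b)_∞ = +1.
v=19: a=19^0·(≡15), b=19^1·(≡9) mod 19; (15|19)=-1, (9|19)=+1; (−1)^{0·1·9}·(-1)^1·(+1)^0 = -1.
v=23: a=23^2·(≡22), b=23^0·(≡4) mod 23; (22|23)=-1, (4|23)=+1; (−1)^{2·0·11}·(-1)^0·(+1)^2 = +1.
v=5: a=5^0·(≡1), b=5^1·(≡3) mod 5; (1|5)=+1, (3|5)=-1; (−1)^{0·1·2}·(+1)^1·(-1)^0 = +1.
v=11: a=11^0·(≡5), b=11^1·(≡3) mod 11; (5|11)=+1, (3|11)=+1; (−1)^{0·1·5}·(+1)^1·(+1)^0 = +1.
(221, 461890 / ℚ) ramifies at {2, 19}: a division algebra.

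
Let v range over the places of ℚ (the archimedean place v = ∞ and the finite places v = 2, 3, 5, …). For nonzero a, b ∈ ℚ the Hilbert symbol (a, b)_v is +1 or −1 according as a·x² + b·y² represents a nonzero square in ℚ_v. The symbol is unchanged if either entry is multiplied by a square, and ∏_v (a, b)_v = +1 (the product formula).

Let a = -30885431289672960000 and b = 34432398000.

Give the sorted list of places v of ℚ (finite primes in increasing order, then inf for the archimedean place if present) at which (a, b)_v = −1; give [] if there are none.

(a, b) ≡ (-546, 1155) mod (ℚ^×)²; places V = {2, 3, 5, 7, 11, 13, ∞}.
(a,b)_11: α=4, u≡4; β=1, v≡8 (mod 11); (4|11)=+1, (8|11)=-1; sign (−1)^0·+1^1·-1^4 = +1.
(a,b)_∞: sgn(-546)=−, sgn(1155)=+, so +1.
(a,b)_3: α=7, u≡1; β=3, v≡1 (mod 3); (1|3)=+1, (1|3)=+1; sign (−1)^1·+1^3·+1^7 = -1.
(a,b)_2: α=11, β=4; u≡7, v≡3 (mod 8); ε(u)ε(v)=1·1, αω(v)=11·1, βω(u)=4·0; sum ≡ 0  ⇒  +1.
(a,b)_7: α=3, u≡5; β=3, v≡1 (mod 7); (5|7)=-1, (1|7)=+1; sign (−1)^1·-1^3·+1^3 = +1.
(a,b)_13: α=3, u≡10; β=2, v≡7 (mod 13); (10|13)=+1, (7|13)=-1; sign (−1)^0·+1^2·-1^3 = -1.
(a,b)_5: α=4, u≡4; β=3, v≡4 (mod 5); (4|5)=+1, (4|5)=+1; sign (−1)^0·+1^3·+1^4 = +1.
|Ram(-546, 1155)| = 2, even; anisotropic at {3, 13}.

[3, 13]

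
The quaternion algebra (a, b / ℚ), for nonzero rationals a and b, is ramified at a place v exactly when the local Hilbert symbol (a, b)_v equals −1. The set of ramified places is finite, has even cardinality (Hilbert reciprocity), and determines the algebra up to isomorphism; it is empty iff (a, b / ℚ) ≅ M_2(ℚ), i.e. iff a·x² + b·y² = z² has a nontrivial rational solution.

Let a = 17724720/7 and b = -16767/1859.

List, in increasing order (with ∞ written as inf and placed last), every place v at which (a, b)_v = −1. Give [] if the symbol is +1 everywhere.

[3, 5, 7, 19]

(a, b) ≡ (45885, -253) mod (ℚ^×)²; places V = {2, 3, 5, 7, 11, 13, 19, 23, ∞}.
(a,b)_23: α=1, u≡20; β=1, v≡4 (mod 23); (20|23)=-1, (4|23)=+1; sign (−1)^1·-1^1·+1^1 = +1.
(a,b)_3: α=1, u≡1; β=6, v≡2 (mod 3); (1|3)=+1, (2|3)=-1; sign (−1)^0·+1^6·-1^1 = -1.
(a,b)_7: α=-1, u≡6; β=0, v≡3 (mod 7); (6|7)=-1, (3|7)=-1; sign (−1)^0·-1^0·-1^-1 = -1.
(a,b)_19: α=1, u≡8; β=0, v≡3 (mod 19); (8|19)=-1, (3|19)=-1; sign (−1)^0·-1^0·-1^1 = -1.
(a,b)_11: α=0, u≡5; β=-1, v≡2 (mod 11); (5|11)=+1, (2|11)=-1; sign (−1)^0·+1^-1·-1^0 = +1.
(a,b)_13: α=2, u≡5; β=-2, v≡5 (mod 13); (5|13)=-1, (5|13)=-1; sign (−1)^0·-1^-2·-1^2 = +1.
(a,b)_∞: sgn(45885)=+, sgn(-253)=−, so +1.
(a,b)_2: α=4, β=0; u≡5, v≡3 (mod 8); ε(u)ε(v)=0·1, αω(v)=4·1, βω(u)=0·1; sum ≡ 0  ⇒  +1.
(a,b)_5: α=1, u≡2; β=0, v≡2 (mod 5); (2|5)=-1, (2|5)=-1; sign (−1)^0·-1^0·-1^1 = -1.
|Ram(45885, -253)| = 4, even; anisotropic at {3, 5, 7, 19}.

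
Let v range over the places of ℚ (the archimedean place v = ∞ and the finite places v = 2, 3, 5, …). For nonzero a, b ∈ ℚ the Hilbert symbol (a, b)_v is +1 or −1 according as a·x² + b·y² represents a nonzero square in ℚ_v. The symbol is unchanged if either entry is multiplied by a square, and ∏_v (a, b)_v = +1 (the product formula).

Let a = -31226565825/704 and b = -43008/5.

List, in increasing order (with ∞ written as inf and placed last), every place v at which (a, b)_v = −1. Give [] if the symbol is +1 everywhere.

[2, 5, 7, 11, 13, inf]

Mod squares: a ≡ -3003, b ≡ -210. Check v ∈ {∞, 2, 3, 5, 7, 11, 13, 23, 31}.
v=7: a=7^1·(≡6), b=7^1·(≡6) mod 7; (6|7)=-1, (6|7)=-1; (−1)^{1·1·3}·(-1)^1·(-1)^1 = -1.
v=2: v_2(a)=-6, v_2(b)=11; units ≡ 5, 7 (mod 8); ε·ε+αω+βω = 0·1+-6·0+11·1 ≡ 1  ⇒  (a,b)_2 = -1.
v=3: a=3^3·(≡1), b=3^1·(≡2) mod 3; (1|3)=+1, (2|3)=-1; (−1)^{3·1·1}·(+1)^1·(-1)^3 = +1.
v=31: a=31^2·(≡10), b=31^0·(≡4) mod 31; (10|31)=+1, (4|31)=+1; (−1)^{2·0·15}·(+1)^0·(+1)^2 = +1.
v=23: a=23^2·(≡7), b=23^0·(≡5) mod 23; (7|23)=-1, (5|23)=-1; (−1)^{2·0·11}·(-1)^0·(-1)^2 = +1.
v=5: a=5^2·(≡3), b=5^-1·(≡2) mod 5; (3|5)=-1, (2|5)=-1; (−1)^{2·-1·2}·(-1)^-1·(-1)^2 = -1.
v=11: a=11^-1·(≡2), b=11^0·(≡7) mod 11; (2|11)=-1, (7|11)=-1; (−1)^{-1·0·5}·(-1)^0·(-1)^-1 = -1.
v=∞: -3003 < 0 and -210 < 0  ⇒  (a,b)_∞ = -1.
v=13: a=13^1·(≡1), b=13^0·(≡7) mod 13; (1|13)=+1, (7|13)=-1; (−1)^{1·0·6}·(+1)^0·(-1)^1 = -1.
(-3003, -210 / ℚ) ramifies at {2, 5, 7, 11, 13, ∞}: a division algebra.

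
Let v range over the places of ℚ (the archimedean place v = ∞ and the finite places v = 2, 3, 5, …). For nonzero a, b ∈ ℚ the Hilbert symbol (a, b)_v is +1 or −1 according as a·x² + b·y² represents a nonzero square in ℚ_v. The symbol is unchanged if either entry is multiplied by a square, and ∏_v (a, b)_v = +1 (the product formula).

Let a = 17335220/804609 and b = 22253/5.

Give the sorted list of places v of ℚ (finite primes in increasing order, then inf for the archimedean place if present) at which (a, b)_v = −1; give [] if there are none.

[5, 7]

(a, b) ≡ (5, 385) mod (ℚ^×)²; places V = {2, 3, 5, 7, 11, 13, 17, 19, 23, ∞}.
(a,b)_2: α=2, β=0; u≡5, v≡1 (mod 8); ε(u)ε(v)=0·0, αω(v)=2·0, βω(u)=0·1; sum ≡ 0  ⇒  +1.
(a,b)_∞: sgn(5)=+, sgn(385)=+, so +1.
(a,b)_17: α=0, u≡3; β=2, v≡12 (mod 17); (3|17)=-1, (12|17)=-1; sign (−1)^0·-1^2·-1^0 = +1.
(a,b)_19: α=2, u≡4; β=0, v≡16 (mod 19); (4|19)=+1, (16|19)=+1; sign (−1)^0·+1^0·+1^2 = +1.
(a,b)_13: α=-2, u≡2; β=0, v≡2 (mod 13); (2|13)=-1, (2|13)=-1; sign (−1)^0·-1^0·-1^-2 = +1.
(a,b)_23: α=-2, u≡17; β=0, v≡7 (mod 23); (17|23)=-1, (7|23)=-1; sign (−1)^0·-1^0·-1^-2 = +1.
(a,b)_11: α=0, u≡4; β=1, v≡2 (mod 11); (4|11)=+1, (2|11)=-1; sign (−1)^0·+1^1·-1^0 = +1.
(a,b)_7: α=4, u≡3; β=1, v≡3 (mod 7); (3|7)=-1, (3|7)=-1; sign (−1)^0·-1^1·-1^4 = -1.
(a,b)_5: α=1, u≡1; β=-1, v≡3 (mod 5); (1|5)=+1, (3|5)=-1; sign (−1)^0·+1^-1·-1^1 = -1.
(a,b)_3: α=-2, u≡2; β=0, v≡1 (mod 3); (2|3)=-1, (1|3)=+1; sign (−1)^0·-1^0·+1^-2 = +1.
(5, 385 / ℚ) ramifies at {5, 7}: a division algebra.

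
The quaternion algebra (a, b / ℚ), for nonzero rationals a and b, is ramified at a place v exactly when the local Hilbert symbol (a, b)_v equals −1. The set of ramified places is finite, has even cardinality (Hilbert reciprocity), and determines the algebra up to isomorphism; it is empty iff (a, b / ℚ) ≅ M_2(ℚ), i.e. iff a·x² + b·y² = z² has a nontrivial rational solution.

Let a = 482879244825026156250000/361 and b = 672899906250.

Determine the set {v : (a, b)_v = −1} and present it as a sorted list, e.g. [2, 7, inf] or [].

Mod squares: a ≡ 36465, b ≡ 26. Check v ∈ {∞, 2, 3, 5, 11, 13, 17, 19, 29}.
v=19: a=19^-2·(≡4), b=19^0·(≡9) mod 19; (4|19)=+1, (9|19)=+1; (−1)^{-2·0·9}·(+1)^0·(+1)^-2 = +1.
v=2: v_2(a)=4, v_2(b)=1; units ≡ 1, 5 (mod 8); ε·ε+αω+βω = 0·0+4·1+1·0 ≡ 0  ⇒  (a,b)_2 = +1.
v=∞: 36465 > 0 and 26 > 0  ⇒  (a,b)_∞ = +1.
v=13: a=13^5·(≡4), b=13^3·(≡2) mod 13; (4|13)=+1, (2|13)=-1; (−1)^{5·3·6}·(+1)^3·(-1)^5 = -1.
v=17: a=17^1·(≡10), b=17^0·(≡8) mod 17; (10|17)=-1, (8|17)=+1; (−1)^{1·0·8}·(-1)^0·(+1)^1 = +1.
v=5: a=5^9·(≡2), b=5^6·(≡4) mod 5; (2|5)=-1, (4|5)=+1; (−1)^{9·6·2}·(-1)^6·(+1)^9 = +1.
v=3: a=3^7·(≡2), b=3^4·(≡2) mod 3; (2|3)=-1, (2|3)=-1; (−1)^{7·4·1}·(-1)^4·(-1)^7 = -1.
v=11: a=11^3·(≡3), b=11^2·(≡1) mod 11; (3|11)=+1, (1|11)=+1; (−1)^{3·2·5}·(+1)^2·(+1)^3 = +1.
v=29: a=29^2·(≡14), b=29^0·(≡3) mod 29; (14|29)=-1, (3|29)=-1; (−1)^{2·0·14}·(-1)^0·(-1)^2 = +1.
(36465, 26 / ℚ) ramifies at {3, 13}: a division algebra.

[3, 13]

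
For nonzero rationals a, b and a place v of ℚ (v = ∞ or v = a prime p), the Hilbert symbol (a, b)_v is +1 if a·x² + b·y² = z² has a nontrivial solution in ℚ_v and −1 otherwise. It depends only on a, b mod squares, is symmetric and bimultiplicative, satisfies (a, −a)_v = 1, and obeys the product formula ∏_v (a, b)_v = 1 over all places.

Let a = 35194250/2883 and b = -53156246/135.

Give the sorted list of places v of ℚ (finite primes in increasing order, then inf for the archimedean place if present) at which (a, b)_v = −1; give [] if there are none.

Mod squares: a ≡ 510, b ≡ -5610. Check v ∈ {∞, 2, 3, 5, 7, 11, 13, 17, 29, 31}.
v=3: a=3^-1·(≡2), b=3^-3·(≡2) mod 3; (2|3)=-1, (2|3)=-1; (−1)^{-1·-3·1}·(-1)^-3·(-1)^-1 = -1.
v=29: a=29^0·(≡2), b=29^2·(≡16) mod 29; (2|29)=-1, (16|29)=+1; (−1)^{0·2·14}·(-1)^2·(+1)^0 = +1.
v=∞: 510 > 0 and -5610 < 0  ⇒  (a,b)_∞ = +1.
v=7: a=7^2·(≡6), b=7^0·(≡2) mod 7; (6|7)=-1, (2|7)=+1; (−1)^{2·0·3}·(-1)^0·(+1)^2 = +1.
v=5: a=5^3·(≡3), b=5^-1·(≡2) mod 5; (3|5)=-1, (2|5)=-1; (−1)^{3·-1·2}·(-1)^-1·(-1)^3 = +1.
v=13: a=13^2·(≡12), b=13^2·(≡8) mod 13; (12|13)=+1, (8|13)=-1; (−1)^{2·2·6}·(+1)^2·(-1)^2 = +1.
v=2: v_2(a)=1, v_2(b)=1; units ≡ 7, 3 (mod 8); ε·ε+αω+βω = 1·1+1·1+1·0 ≡ 0  ⇒  (a,b)_2 = +1.
v=17: a=17^1·(≡16), b=17^1·(≡11) mod 17; (16|17)=+1, (11|17)=-1; (−1)^{1·1·8}·(+1)^1·(-1)^1 = -1.
v=31: a=31^-2·(≡4), b=31^0·(≡18) mod 31; (4|31)=+1, (18|31)=+1; (−1)^{-2·0·15}·(+1)^0·(+1)^-2 = +1.
v=11: a=11^0·(≡3), b=11^1·(≡8) mod 11; (3|11)=+1, (8|11)=-1; (−1)^{0·1·5}·(+1)^1·(-1)^0 = +1.
|Ram(510, -5610)| = 2, even; anisotropic at {3, 17}.

[3, 17]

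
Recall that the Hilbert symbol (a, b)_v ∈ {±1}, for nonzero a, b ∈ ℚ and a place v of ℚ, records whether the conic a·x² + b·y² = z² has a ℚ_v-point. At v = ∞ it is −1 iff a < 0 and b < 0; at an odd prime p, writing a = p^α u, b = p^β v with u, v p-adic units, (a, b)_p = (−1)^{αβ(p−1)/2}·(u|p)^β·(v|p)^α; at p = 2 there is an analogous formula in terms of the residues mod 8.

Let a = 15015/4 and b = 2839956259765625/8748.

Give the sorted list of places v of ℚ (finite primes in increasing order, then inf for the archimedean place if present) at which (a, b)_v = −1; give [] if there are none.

[2, 5, 11, 13]

Mod squares: a ≡ 15015, b ≡ 3003. Check v ∈ {∞, 2, 3, 5, 7, 11, 13}.
v=11: a=11^1·(≡3), b=11^3·(≡3) mod 11; (3|11)=+1, (3|11)=+1; (−1)^{1·3·5}·(+1)^3·(+1)^1 = -1.
v=13: a=13^1·(≡6), b=13^1·(≡3) mod 13; (6|13)=-1, (3|13)=+1; (−1)^{1·1·6}·(-1)^1·(+1)^1 = -1.
v=3: a=3^1·(≡1), b=3^-7·(≡2) mod 3; (1|3)=+1, (2|3)=-1; (−1)^{1·-7·1}·(+1)^-7·(-1)^1 = +1.
v=∞: 15015 > 0 and 3003 > 0  ⇒  (a,b)_∞ = +1.
v=7: a=7^1·(≡6), b=7^5·(≡1) mod 7; (6|7)=-1, (1|7)=+1; (−1)^{1·5·3}·(-1)^5·(+1)^1 = +1.
v=5: a=5^1·(≡2), b=5^10·(≡2) mod 5; (2|5)=-1, (2|5)=-1; (−1)^{1·10·2}·(-1)^10·(-1)^1 = -1.
v=2: v_2(a)=-2, v_2(b)=-2; units ≡ 7, 3 (mod 8); ε·ε+αω+βω = 1·1+-2·1+-2·0 ≡ 1  ⇒  (a,b)_2 = -1.
(15015, 3003 / ℚ) ramifies at {2, 5, 11, 13}: a division algebra.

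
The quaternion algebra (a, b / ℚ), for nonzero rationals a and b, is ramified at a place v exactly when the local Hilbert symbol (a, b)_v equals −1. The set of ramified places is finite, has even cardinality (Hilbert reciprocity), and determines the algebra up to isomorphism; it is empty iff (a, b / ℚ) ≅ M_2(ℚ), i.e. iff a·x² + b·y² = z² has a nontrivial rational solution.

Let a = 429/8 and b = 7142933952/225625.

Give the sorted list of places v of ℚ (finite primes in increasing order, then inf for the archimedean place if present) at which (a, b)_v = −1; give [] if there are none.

[11, 13]

Mod squares: a ≡ 858, b ≡ 7. Check v ∈ {∞, 2, 3, 5, 7, 11, 13, 19}.
v=19: a=19^0·(≡18), b=19^-2·(≡17) mod 19; (18|19)=-1, (17|19)=+1; (−1)^{0·-2·9}·(-1)^-2·(+1)^0 = +1.
v=2: v_2(a)=-3, v_2(b)=6; units ≡ 5, 7 (mod 8); ε·ε+αω+βω = 0·1+-3·0+6·1 ≡ 0  ⇒  (a,b)_2 = +1.
v=11: a=11^1·(≡9), b=11^6·(≡7) mod 11; (9|11)=+1, (7|11)=-1; (−1)^{1·6·5}·(+1)^6·(-1)^1 = -1.
v=∞: 858 > 0 and 7 > 0  ⇒  (a,b)_∞ = +1.
v=3: a=3^1·(≡1), b=3^2·(≡1) mod 3; (1|3)=+1, (1|3)=+1; (−1)^{1·2·1}·(+1)^2·(+1)^1 = +1.
v=5: a=5^0·(≡3), b=5^-4·(≡2) mod 5; (3|5)=-1, (2|5)=-1; (−1)^{0·-4·2}·(-1)^-4·(-1)^0 = +1.
v=13: a=13^1·(≡9), b=13^0·(≡5) mod 13; (9|13)=+1, (5|13)=-1; (−1)^{1·0·6}·(+1)^0·(-1)^1 = -1.
v=7: a=7^0·(≡2), b=7^1·(≡2) mod 7; (2|7)=+1, (2|7)=+1; (−1)^{0·1·3}·(+1)^1·(+1)^0 = +1.
(858, 7 / ℚ) ramifies at {11, 13}: a division algebra.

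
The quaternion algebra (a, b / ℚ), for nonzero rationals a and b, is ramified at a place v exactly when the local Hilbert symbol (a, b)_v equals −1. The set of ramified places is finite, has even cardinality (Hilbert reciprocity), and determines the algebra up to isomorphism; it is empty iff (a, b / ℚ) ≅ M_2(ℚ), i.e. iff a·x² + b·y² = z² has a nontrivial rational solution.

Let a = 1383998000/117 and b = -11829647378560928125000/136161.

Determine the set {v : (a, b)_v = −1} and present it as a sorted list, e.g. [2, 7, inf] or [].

[2, 7]

Mod squares: a ≡ 371735, b ≡ -2146. Check v ∈ {∞, 2, 3, 5, 7, 11, 13, 19, 29, 37, 41, 43}.
v=2: v_2(a)=4, v_2(b)=3; units ≡ 7, 7 (mod 8); ε·ε+αω+βω = 1·1+4·0+3·0 ≡ 1  ⇒  (a,b)_2 = -1.
v=29: a=29^0·(≡28), b=29^1·(≡25) mod 29; (28|29)=+1, (25|29)=+1; (−1)^{0·1·14}·(+1)^1·(+1)^0 = +1.
v=37: a=37^0·(≡33), b=37^1·(≡1) mod 37; (33|37)=+1, (1|37)=+1; (−1)^{0·1·18}·(+1)^1·(+1)^0 = +1.
v=43: a=43^1·(≡30), b=43^2·(≡15) mod 43; (30|43)=-1, (15|43)=+1; (−1)^{1·2·21}·(-1)^2·(+1)^1 = +1.
v=5: a=5^3·(≡2), b=5^8·(≡4) mod 5; (2|5)=-1, (4|5)=+1; (−1)^{3·8·2}·(-1)^8·(+1)^3 = +1.
v=3: a=3^-2·(≡2), b=3^-4·(≡2) mod 3; (2|3)=-1, (2|3)=-1; (−1)^{-2·-4·1}·(-1)^-4·(-1)^-2 = +1.
v=7: a=7^1·(≡3), b=7^0·(≡5) mod 7; (3|7)=-1, (5|7)=-1; (−1)^{1·0·3}·(-1)^0·(-1)^1 = -1.
v=19: a=19^1·(≡3), b=19^4·(≡7) mod 19; (3|19)=-1, (7|19)=+1; (−1)^{1·4·9}·(-1)^4·(+1)^1 = +1.
v=∞: 371735 > 0 and -2146 < 0  ⇒  (a,b)_∞ = +1.
v=11: a=11^2·(≡5), b=11^4·(≡8) mod 11; (5|11)=+1, (8|11)=-1; (−1)^{2·4·5}·(+1)^4·(-1)^2 = +1.
v=41: a=41^0·(≡22), b=41^-2·(≡17) mod 41; (22|41)=-1, (17|41)=-1; (−1)^{0·-2·20}·(-1)^-2·(-1)^0 = +1.
v=13: a=13^-1·(≡11), b=13^0·(≡12) mod 13; (11|13)=-1, (12|13)=+1; (−1)^{-1·0·6}·(-1)^0·(+1)^-1 = +1.
Ram(371735, -2146) = {2, 7}; no ℚ_2-point on the conic.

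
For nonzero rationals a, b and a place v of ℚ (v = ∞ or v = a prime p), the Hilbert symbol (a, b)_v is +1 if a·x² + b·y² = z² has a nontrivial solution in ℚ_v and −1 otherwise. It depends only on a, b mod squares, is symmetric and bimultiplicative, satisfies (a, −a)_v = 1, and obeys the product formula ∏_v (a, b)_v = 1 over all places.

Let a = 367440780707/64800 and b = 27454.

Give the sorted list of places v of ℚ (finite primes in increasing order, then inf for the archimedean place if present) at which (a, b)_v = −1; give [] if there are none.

[7, 37]

(a, b) ≡ (733414, 27454) mod (ℚ^×)²; places V = {2, 3, 5, 7, 11, 13, 17, 37, 53, ∞}.
(a,b)_17: α=1, u≡2; β=0, v≡16 (mod 17); (2|17)=+1, (16|17)=+1; sign (−1)^0·+1^0·+1^1 = +1.
(a,b)_3: α=-4, u≡1; β=0, v≡1 (mod 3); (1|3)=+1, (1|3)=+1; sign (−1)^0·+1^0·+1^-4 = +1.
(a,b)_53: α=1, u≡12; β=1, v≡41 (mod 53); (12|53)=-1, (41|53)=-1; sign (−1)^0·-1^1·-1^1 = +1.
(a,b)_5: α=-2, u≡1; β=0, v≡4 (mod 5); (1|5)=+1, (4|5)=+1; sign (−1)^0·+1^0·+1^-2 = +1.
(a,b)_37: α=1, u≡7; β=1, v≡2 (mod 37); (7|37)=+1, (2|37)=-1; sign (−1)^0·+1^1·-1^1 = -1.
(a,b)_7: α=2, u≡3; β=1, v≡2 (mod 7); (3|7)=-1, (2|7)=+1; sign (−1)^0·-1^1·+1^2 = -1.
(a,b)_∞: sgn(733414)=+, sgn(27454)=+, so +1.
(a,b)_13: α=2, u≡2; β=0, v≡11 (mod 13); (2|13)=-1, (11|13)=-1; sign (−1)^0·-1^0·-1^2 = +1.
(a,b)_2: α=-5, β=1; u≡3, v≡7 (mod 8); ε(u)ε(v)=1·1, αω(v)=-5·0, βω(u)=1·1; sum ≡ 0  ⇒  +1.
(a,b)_11: α=3, u≡3; β=0, v≡9 (mod 11); (3|11)=+1, (9|11)=+1; sign (−1)^0·+1^0·+1^3 = +1.
(733414, 27454 / ℚ) ramifies at {7, 37}: a division algebra.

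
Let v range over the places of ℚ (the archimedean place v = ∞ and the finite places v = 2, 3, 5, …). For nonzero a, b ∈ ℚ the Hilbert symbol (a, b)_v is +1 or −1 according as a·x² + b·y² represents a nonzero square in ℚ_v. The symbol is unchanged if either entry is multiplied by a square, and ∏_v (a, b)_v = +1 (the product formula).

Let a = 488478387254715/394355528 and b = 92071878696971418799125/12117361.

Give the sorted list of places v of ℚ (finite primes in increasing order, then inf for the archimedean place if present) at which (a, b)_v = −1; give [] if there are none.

[2, 3, 5, 11]

Mod squares: a ≡ 1430, b ≡ 4485. Check v ∈ {∞, 2, 3, 5, 7, 11, 13, 17, 23, 59}.
v=13: a=13^1·(≡8), b=13^3·(≡2) mod 13; (8|13)=-1, (2|13)=-1; (−1)^{1·3·6}·(-1)^3·(-1)^1 = +1.
v=2: v_2(a)=-3, v_2(b)=0; units ≡ 3, 5 (mod 8); ε·ε+αω+βω = 1·0+-3·1+0·1 ≡ 1  ⇒  (a,b)_2 = -1.
v=∞: 1430 > 0 and 4485 > 0  ⇒  (a,b)_∞ = +1.
v=59: a=59^-2·(≡55), b=59^-4·(≡17) mod 59; (55|59)=-1, (17|59)=+1; (−1)^{-2·-4·29}·(-1)^-4·(+1)^-2 = +1.
v=11: a=11^7·(≡5), b=11^8·(≡7) mod 11; (5|11)=+1, (7|11)=-1; (−1)^{7·8·5}·(+1)^8·(-1)^7 = -1.
v=5: a=5^1·(≡1), b=5^3·(≡3) mod 5; (1|5)=+1, (3|5)=-1; (−1)^{1·3·2}·(+1)^3·(-1)^1 = -1.
v=7: a=7^-2·(≡1), b=7^0·(≡3) mod 7; (1|7)=+1, (3|7)=-1; (−1)^{-2·0·3}·(+1)^0·(-1)^-2 = +1.
v=23: a=23^2·(≡1), b=23^5·(≡11) mod 23; (1|23)=+1, (11|23)=-1; (−1)^{2·5·11}·(+1)^5·(-1)^2 = +1.
v=3: a=3^6·(≡2), b=3^5·(≡1) mod 3; (2|3)=-1, (1|3)=+1; (−1)^{6·5·1}·(-1)^5·(+1)^6 = -1.
v=17: a=17^-2·(≡8), b=17^0·(≡7) mod 17; (8|17)=+1, (7|17)=-1; (−1)^{-2·0·8}·(+1)^0·(-1)^-2 = +1.
(1430, 4485 / ℚ) ramifies at {2, 3, 5, 11}: a division algebra.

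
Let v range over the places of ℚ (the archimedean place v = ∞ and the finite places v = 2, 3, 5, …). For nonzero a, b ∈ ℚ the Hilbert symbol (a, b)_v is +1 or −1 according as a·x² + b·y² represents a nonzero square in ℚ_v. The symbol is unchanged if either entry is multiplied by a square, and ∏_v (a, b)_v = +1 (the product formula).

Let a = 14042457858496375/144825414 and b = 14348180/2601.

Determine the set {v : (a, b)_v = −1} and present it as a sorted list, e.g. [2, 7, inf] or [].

[2, 3]

Mod squares: a ≡ 330, b ≡ 5. Check v ∈ {∞, 2, 3, 5, 7, 11, 17}.
v=11: a=11^7·(≡10), b=11^4·(≡9) mod 11; (10|11)=-1, (9|11)=+1; (−1)^{7·4·5}·(-1)^4·(+1)^7 = +1.
v=17: a=17^-6·(≡14), b=17^-2·(≡3) mod 17; (14|17)=-1, (3|17)=-1; (−1)^{-6·-2·8}·(-1)^-2·(-1)^-6 = +1.
v=∞: 330 > 0 and 5 > 0  ⇒  (a,b)_∞ = +1.
v=3: a=3^-1·(≡2), b=3^-2·(≡2) mod 3; (2|3)=-1, (2|3)=-1; (−1)^{-1·-2·1}·(-1)^-2·(-1)^-1 = -1.
v=2: v_2(a)=-1, v_2(b)=2; units ≡ 5, 5 (mod 8); ε·ε+αω+βω = 0·0+-1·1+2·1 ≡ 1  ⇒  (a,b)_2 = -1.
v=7: a=7^8·(≡4), b=7^2·(≡6) mod 7; (4|7)=+1, (6|7)=-1; (−1)^{8·2·3}·(+1)^2·(-1)^8 = +1.
v=5: a=5^3·(≡4), b=5^1·(≡1) mod 5; (4|5)=+1, (1|5)=+1; (−1)^{3·1·2}·(+1)^1·(+1)^3 = +1.
|Ram(330, 5)| = 2, even; anisotropic at {2, 3}.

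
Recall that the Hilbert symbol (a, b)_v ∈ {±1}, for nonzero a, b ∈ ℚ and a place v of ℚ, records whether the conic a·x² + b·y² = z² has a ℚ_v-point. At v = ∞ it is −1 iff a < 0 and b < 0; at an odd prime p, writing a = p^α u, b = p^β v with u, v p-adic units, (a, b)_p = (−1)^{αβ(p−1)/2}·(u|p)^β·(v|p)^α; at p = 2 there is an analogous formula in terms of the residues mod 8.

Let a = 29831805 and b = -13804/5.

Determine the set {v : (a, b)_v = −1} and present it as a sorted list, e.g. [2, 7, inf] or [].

[7, 29, 37, 41]

Mod squares: a ≡ 3314645, b ≡ -17255. Check v ∈ {∞, 2, 3, 5, 7, 17, 19, 23, 29, 37, 41}.
v=5: a=5^1·(≡1), b=5^-1·(≡1) mod 5; (1|5)=+1, (1|5)=+1; (−1)^{1·-1·2}·(+1)^-1·(+1)^1 = +1.
v=3: a=3^2·(≡2), b=3^0·(≡1) mod 3; (2|3)=-1, (1|3)=+1; (−1)^{2·0·1}·(-1)^0·(+1)^2 = +1.
v=7: a=7^0·(≡3), b=7^1·(≡6) mod 7; (3|7)=-1, (6|7)=-1; (−1)^{0·1·3}·(-1)^1·(-1)^0 = -1.
v=23: a=23^1·(≡19), b=23^0·(≡13) mod 23; (19|23)=-1, (13|23)=+1; (−1)^{1·0·11}·(-1)^0·(+1)^1 = +1.
v=∞: 3314645 > 0 and -17255 < 0  ⇒  (a,b)_∞ = +1.
v=2: v_2(a)=0, v_2(b)=2; units ≡ 5, 1 (mod 8); ε·ε+αω+βω = 0·0+0·0+2·1 ≡ 0  ⇒  (a,b)_2 = +1.
v=37: a=37^1·(≡35), b=37^0·(≡29) mod 37; (35|37)=-1, (29|37)=-1; (−1)^{1·0·18}·(-1)^0·(-1)^1 = -1.
v=19: a=19^1·(≡11), b=19^0·(≡17) mod 19; (11|19)=+1, (17|19)=+1; (−1)^{1·0·9}·(+1)^0·(+1)^1 = +1.
v=17: a=17^0·(≡1), b=17^1·(≡11) mod 17; (1|17)=+1, (11|17)=-1; (−1)^{0·1·8}·(+1)^1·(-1)^0 = +1.
v=41: a=41^1·(≡19), b=41^0·(≡19) mod 41; (19|41)=-1, (19|41)=-1; (−1)^{1·0·20}·(-1)^0·(-1)^1 = -1.
v=29: a=29^0·(≡27), b=29^1·(≡15) mod 29; (27|29)=-1, (15|29)=-1; (−1)^{0·1·14}·(-1)^1·(-1)^0 = -1.
|Ram(3314645, -17255)| = 4, even; anisotropic at {7, 29, 37, 41}.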